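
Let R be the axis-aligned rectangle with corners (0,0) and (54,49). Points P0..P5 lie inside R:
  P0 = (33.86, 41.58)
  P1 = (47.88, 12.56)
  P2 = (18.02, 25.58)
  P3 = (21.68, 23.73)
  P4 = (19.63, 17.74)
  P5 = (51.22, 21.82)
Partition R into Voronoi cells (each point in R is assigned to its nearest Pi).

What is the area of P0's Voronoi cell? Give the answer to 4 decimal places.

1. box [0,54]×[0,49]: [(0, 0) (54, 0) (54, 49) (0, 49)]
2. ⊥bis P0·P1 via (40.87,27.07): [(0, 7.3251) (54, 33.4133) (54, 49) (0, 49)]  |A|=1546.0635
3. ⊥bis P0·P2 via (25.94,33.58): [(35.2556, 24.3576) (54, 33.4133) (54, 49) (10.3642, 49)]  |A|=683.7271
4. ⊥bis P0·P3 via (27.77,32.655): [(24.8878, 34.6217) (37.9923, 25.6798) (54, 33.4133) (54, 49) (10.3642, 49)]  |A|=662.8279
5. ⊥bis P0·P4 via (26.745,29.66): [(24.8878, 34.6217) (37.9923, 25.6798) (54, 33.4133) (54, 49) (10.3642, 49)]  |A|=662.8279
6. ⊥bis P0·P5 via (42.54,31.7): [(24.8878, 34.6217) (36.6951, 26.565) (54, 41.7681) (54, 49) (10.3642, 49)]  |A|=578.4369
7. canonical 5-gon: [(24.8878, 34.6217) (36.6951, 26.565) (54, 41.7681) (54, 49) (10.3642, 49)]
8. shoelace: 578.4369

Area of P0's cell: 578.4369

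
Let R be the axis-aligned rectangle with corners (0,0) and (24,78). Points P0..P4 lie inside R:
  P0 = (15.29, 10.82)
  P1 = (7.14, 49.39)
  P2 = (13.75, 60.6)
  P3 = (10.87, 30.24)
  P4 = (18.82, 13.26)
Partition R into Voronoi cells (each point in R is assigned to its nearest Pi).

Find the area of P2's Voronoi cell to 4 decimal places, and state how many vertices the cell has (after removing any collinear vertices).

Area of P2's cell: 574.1258 (4 vertices)

1. box [0,24]×[0,78]: [(0, 0) (24, 0) (24, 78) (0, 78)]
2. ⊥bis P2·P0 via (14.52,35.71): [(0, 35.2608) (24, 36.0033) (24, 78) (0, 78)]  |A|=1016.831
3. ⊥bis P2·P1 via (10.445,54.995): [(0, 61.1539) (24, 47.0023) (24, 78) (0, 78)]  |A|=574.1258
4. ⊥bis P2·P3 via (12.31,45.42): [(0, 61.1539) (24, 47.0023) (24, 78) (0, 78)]  |A|=574.1258
5. ⊥bis P2·P4 via (16.285,36.93): [(0, 61.1539) (24, 47.0023) (24, 78) (0, 78)]  |A|=574.1258
6. canonical 4-gon: [(0, 61.1539) (24, 47.0023) (24, 78) (0, 78)]
7. shoelace: 574.1258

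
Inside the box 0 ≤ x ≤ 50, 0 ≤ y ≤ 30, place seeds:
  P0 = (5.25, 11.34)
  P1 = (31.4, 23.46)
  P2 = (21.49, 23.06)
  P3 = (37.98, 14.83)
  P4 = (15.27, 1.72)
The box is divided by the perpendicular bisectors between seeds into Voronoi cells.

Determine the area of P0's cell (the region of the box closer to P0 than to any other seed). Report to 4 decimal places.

Area of P0's cell: 307.5397

1. box [0,50]×[0,30]: [(0, 0) (50, 0) (50, 30) (0, 30)]
2. ⊥bis P0·P1 via (18.325,17.4): [(0, 0) (26.3896, 0) (12.4852, 30) (0, 30)]  |A|=583.1206
3. ⊥bis P0·P2 via (13.37,17.2): [(0, 0) (25.7828, 0) (4.1326, 30) (0, 30)]  |A|=448.7305
4. ⊥bis P0·P3 via (21.615,13.085): [(0, 0) (23.0103, 0) (22.5296, 4.5079) (4.1326, 30) (0, 30)]  |A|=442.4814
5. ⊥bis P0·P4 via (10.26,6.53): [(0, 0) (3.9907, 0) (16.4314, 12.958) (4.1326, 30) (0, 30)]  |A|=307.5397
6. canonical 5-gon: [(0, 0) (3.9907, 0) (16.4314, 12.958) (4.1326, 30) (0, 30)]
7. shoelace: 307.5397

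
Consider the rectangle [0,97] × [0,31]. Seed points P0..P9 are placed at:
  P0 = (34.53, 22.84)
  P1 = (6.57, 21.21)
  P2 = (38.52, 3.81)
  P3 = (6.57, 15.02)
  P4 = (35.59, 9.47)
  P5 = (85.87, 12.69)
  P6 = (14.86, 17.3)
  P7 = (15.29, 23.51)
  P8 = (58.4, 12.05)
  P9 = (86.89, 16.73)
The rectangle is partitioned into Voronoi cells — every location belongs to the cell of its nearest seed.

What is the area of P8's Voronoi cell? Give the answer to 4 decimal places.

Area of P8's cell: 706.6463

1. box [0,97]×[0,31]: [(0, 0) (97, 0) (97, 31) (0, 31)]
2. ⊥bis P8·P0 via (46.465,17.445): [(38.5793, 0) (97, 0) (97, 31) (52.5923, 31)]  |A|=1593.8403
3. ⊥bis P8·P1 via (32.485,16.63): [(38.5793, 0) (97, 0) (97, 31) (52.5923, 31)]  |A|=1593.8403
4. ⊥bis P8·P2 via (48.46,7.93): [(45.4484, 15.196) (51.7469, 0) (97, 0) (97, 31) (52.5923, 31)]  |A|=1493.7933
5. ⊥bis P8·P3 via (32.485,13.535): [(45.4484, 15.196) (51.7469, 0) (97, 0) (97, 31) (52.5923, 31)]  |A|=1493.7933
6. ⊥bis P8·P4 via (46.995,10.76): [(46.2841, 17.0449) (46.8854, 11.7289) (51.7469, 0) (97, 0) (97, 31) (52.5923, 31)]  |A|=1491.016
7. ⊥bis P8·P5 via (72.135,12.37): [(46.2841, 17.0449) (46.8854, 11.7289) (51.7469, 0) (72.4232, 0) (71.701, 31) (52.5923, 31)]  |A|=717.9404
8. ⊥bis P8·P6 via (36.63,14.675): [(46.2841, 17.0449) (46.8854, 11.7289) (51.7469, 0) (72.4232, 0) (71.701, 31) (52.5923, 31)]  |A|=717.9404
9. ⊥bis P8·P7 via (36.845,17.78): [(46.2841, 17.0449) (46.8854, 11.7289) (51.7469, 0) (72.4232, 0) (71.701, 31) (52.5923, 31)]  |A|=717.9404
10. ⊥bis P8·P9 via (72.645,14.39): [(46.2841, 17.0449) (46.8854, 11.7289) (51.7469, 0) (72.4232, 0) (71.9959, 18.3416) (69.9165, 31) (52.5923, 31)]  |A|=706.6463
11. canonical 7-gon: [(46.2841, 17.0449) (46.8854, 11.7289) (51.7469, 0) (72.4232, 0) (71.9959, 18.3416) (69.9165, 31) (52.5923, 31)]
12. shoelace: 706.6463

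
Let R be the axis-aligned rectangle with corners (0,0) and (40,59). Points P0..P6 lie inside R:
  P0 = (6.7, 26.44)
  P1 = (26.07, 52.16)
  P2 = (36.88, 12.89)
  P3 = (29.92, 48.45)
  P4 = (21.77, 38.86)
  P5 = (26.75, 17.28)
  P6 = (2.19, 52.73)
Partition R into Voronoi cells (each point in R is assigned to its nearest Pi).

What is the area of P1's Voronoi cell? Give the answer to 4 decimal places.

Area of P1's cell: 196.5864

1. box [0,40]×[0,59]: [(0, 0) (40, 0) (40, 59) (0, 59)]
2. ⊥bis P1·P0 via (16.385,39.3): [(0, 51.6397) (40, 21.5153) (40, 59) (0, 59)]  |A|=896.8998
3. ⊥bis P1·P2 via (31.475,32.525): [(0, 51.6397) (27.0122, 31.2965) (40, 34.8717) (40, 59) (0, 59)]  |A|=810.1648
4. ⊥bis P1·P3 via (27.995,50.305): [(0, 51.6397) (16.9675, 38.8613) (36.3738, 59) (0, 59)]  |A|=428.7028
5. ⊥bis P1·P4 via (23.92,45.51): [(0, 53.2435) (23.504, 45.6445) (36.3738, 59) (0, 59)]  |A|=310.5451
6. ⊥bis P1·P5 via (26.41,34.72): [(0, 53.2435) (23.504, 45.6445) (36.3738, 59) (0, 59)]  |A|=310.5451
7. ⊥bis P1·P6 via (14.13,52.445): [(14.0407, 48.7041) (23.504, 45.6445) (36.3738, 59) (14.2865, 59)]  |A|=196.5864
8. canonical 4-gon: [(14.0407, 48.7041) (23.504, 45.6445) (36.3738, 59) (14.2865, 59)]
9. shoelace: 196.5864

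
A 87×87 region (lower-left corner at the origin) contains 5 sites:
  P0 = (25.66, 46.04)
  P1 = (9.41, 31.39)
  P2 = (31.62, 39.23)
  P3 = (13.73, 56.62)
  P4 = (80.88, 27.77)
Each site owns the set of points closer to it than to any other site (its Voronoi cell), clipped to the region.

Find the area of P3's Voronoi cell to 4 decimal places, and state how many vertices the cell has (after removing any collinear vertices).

1. box [0,87]×[0,87]: [(0, 0) (87, 0) (87, 87) (0, 87)]
2. ⊥bis P3·P0 via (19.695,51.33): [(0, 29.1219) (51.3286, 87) (0, 87)]  |A|=1485.3995
3. ⊥bis P3·P1 via (11.57,44.005): [(0, 45.9861) (12.9842, 43.7629) (51.3286, 87) (0, 87)]  |A|=1375.9162
4. ⊥bis P3·P2 via (22.675,47.925): [(0, 45.9861) (12.9842, 43.7629) (51.3286, 87) (0, 87)]  |A|=1375.9162
5. ⊥bis P3·P4 via (47.305,42.195): [(0, 45.9861) (12.9842, 43.7629) (51.3286, 87) (0, 87)]  |A|=1375.9162
6. canonical 4-gon: [(0, 45.9861) (12.9842, 43.7629) (51.3286, 87) (0, 87)]
7. shoelace: 1375.9162

Area of P3's cell: 1375.9162 (4 vertices)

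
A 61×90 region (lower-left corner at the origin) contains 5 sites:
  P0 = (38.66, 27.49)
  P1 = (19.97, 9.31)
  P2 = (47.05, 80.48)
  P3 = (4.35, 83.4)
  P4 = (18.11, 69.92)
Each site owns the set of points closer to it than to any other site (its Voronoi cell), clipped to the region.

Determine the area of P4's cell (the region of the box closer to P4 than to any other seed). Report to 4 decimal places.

Area of P4's cell: 1269.4374

1. box [0,61]×[0,90]: [(0, 0) (61, 0) (61, 90) (0, 90)]
2. ⊥bis P4·P0 via (28.385,48.705): [(0, 34.9574) (61, 64.5013) (61, 90) (0, 90)]  |A|=2456.5095
3. ⊥bis P4·P1 via (19.04,39.615): [(0, 39.0307) (8.9792, 39.3063) (61, 64.5013) (61, 90) (0, 90)]  |A|=2438.2219
4. ⊥bis P4·P2 via (32.58,75.2): [(0, 39.0307) (8.9792, 39.3063) (40.1658, 54.4108) (27.1796, 90) (0, 90)]  |A|=1570.7791
5. ⊥bis P4·P3 via (11.23,76.66): [(0, 65.1967) (0, 39.0307) (8.9792, 39.3063) (40.1658, 54.4108) (27.1796, 90) (24.2985, 90)]  |A|=1269.4374
6. canonical 6-gon: [(0, 65.1967) (0, 39.0307) (8.9792, 39.3063) (40.1658, 54.4108) (27.1796, 90) (24.2985, 90)]
7. shoelace: 1269.4374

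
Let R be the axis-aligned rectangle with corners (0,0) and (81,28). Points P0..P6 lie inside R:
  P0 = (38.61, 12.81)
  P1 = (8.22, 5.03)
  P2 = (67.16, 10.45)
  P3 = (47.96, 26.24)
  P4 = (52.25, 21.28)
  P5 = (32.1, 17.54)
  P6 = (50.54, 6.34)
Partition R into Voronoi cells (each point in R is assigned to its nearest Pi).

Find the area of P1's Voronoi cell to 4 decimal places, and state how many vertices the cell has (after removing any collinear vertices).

1. box [0,81]×[0,28]: [(0, 0) (81, 0) (81, 28) (0, 28)]
2. ⊥bis P1·P0 via (23.415,8.92): [(0, 0) (25.6986, 0) (18.5304, 28) (0, 28)]  |A|=619.2058
3. ⊥bis P1·P2 via (37.69,7.74): [(0, 0) (25.6986, 0) (18.5304, 28) (0, 28)]  |A|=619.2058
4. ⊥bis P1·P3 via (28.09,15.635): [(0, 0) (25.6986, 0) (18.5304, 28) (0, 28)]  |A|=619.2058
5. ⊥bis P1·P4 via (30.235,13.155): [(0, 0) (25.6986, 0) (18.5304, 28) (0, 28)]  |A|=619.2058
6. ⊥bis P1·P5 via (20.16,11.285): [(0, 0) (25.6986, 0) (25.3418, 1.3936) (11.4035, 28) (0, 28)]  |A|=524.3953
7. ⊥bis P1·P6 via (29.38,5.685): [(0, 0) (25.6986, 0) (25.3418, 1.3936) (11.4035, 28) (0, 28)]  |A|=524.3953
8. canonical 5-gon: [(0, 0) (25.6986, 0) (25.3418, 1.3936) (11.4035, 28) (0, 28)]
9. shoelace: 524.3953

Area of P1's cell: 524.3953 (5 vertices)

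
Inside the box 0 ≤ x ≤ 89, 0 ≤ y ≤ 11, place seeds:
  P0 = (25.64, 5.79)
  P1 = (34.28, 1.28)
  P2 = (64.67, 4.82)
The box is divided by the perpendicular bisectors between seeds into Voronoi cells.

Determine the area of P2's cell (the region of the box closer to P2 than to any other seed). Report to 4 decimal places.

1. box [0,89]×[0,11]: [(0, 0) (89, 0) (89, 11) (0, 11)]
2. ⊥bis P2·P0 via (45.155,5.305): [(45.0232, 0) (89, 0) (89, 11) (45.2965, 11)]  |A|=482.2417
3. ⊥bis P2·P1 via (49.475,3.05): [(49.8303, 0) (89, 0) (89, 11) (48.5489, 11)]  |A|=437.9143
4. canonical 4-gon: [(49.8303, 0) (89, 0) (89, 11) (48.5489, 11)]
5. shoelace: 437.9143

Area of P2's cell: 437.9143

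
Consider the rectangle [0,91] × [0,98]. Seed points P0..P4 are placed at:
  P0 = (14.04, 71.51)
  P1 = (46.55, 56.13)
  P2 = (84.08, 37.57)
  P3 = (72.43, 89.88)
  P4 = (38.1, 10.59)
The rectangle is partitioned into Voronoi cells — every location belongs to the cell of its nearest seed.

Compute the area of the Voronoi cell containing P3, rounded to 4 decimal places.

1. box [0,91]×[0,98]: [(0, 0) (91, 0) (91, 98) (0, 98)]
2. ⊥bis P3·P0 via (43.235,80.695): [(68.6223, 0) (91, 0) (91, 98) (37.7907, 98)]  |A|=3703.7609
3. ⊥bis P3·P1 via (59.49,73.005): [(41.2553, 86.9877) (91, 48.8427) (91, 98) (37.7907, 98)]  |A|=1515.6386
4. ⊥bis P3·P2 via (78.255,63.725): [(41.2553, 86.9877) (73.0916, 62.5751) (91, 66.5634) (91, 98) (37.7907, 98)]  |A|=1356.9635
5. ⊥bis P3·P4 via (55.265,50.235): [(41.2553, 86.9877) (73.0916, 62.5751) (91, 66.5634) (91, 98) (37.7907, 98)]  |A|=1356.9635
6. canonical 5-gon: [(41.2553, 86.9877) (73.0916, 62.5751) (91, 66.5634) (91, 98) (37.7907, 98)]
7. shoelace: 1356.9635

Area of P3's cell: 1356.9635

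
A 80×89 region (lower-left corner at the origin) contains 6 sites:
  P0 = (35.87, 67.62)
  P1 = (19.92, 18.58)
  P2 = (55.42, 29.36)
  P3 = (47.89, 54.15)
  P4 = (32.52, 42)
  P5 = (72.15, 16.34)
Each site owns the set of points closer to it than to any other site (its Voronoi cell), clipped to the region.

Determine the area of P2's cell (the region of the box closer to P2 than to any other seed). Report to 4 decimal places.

1. box [0,80]×[0,89]: [(0, 0) (80, 0) (80, 89) (0, 89)]
2. ⊥bis P2·P0 via (45.645,48.49): [(0, 25.1664) (0, 0) (80, 0) (80, 66.0446)]  |A|=3648.4426
3. ⊥bis P2·P1 via (37.67,23.97): [(32.2956, 41.6687) (44.9488, 0) (80, 0) (80, 66.0446)]  |A|=2305.581
4. ⊥bis P2·P3 via (51.655,41.755): [(33.9065, 36.3639) (44.9488, 0) (80, 0) (80, 50.3648)]  |A|=1798.0456
5. ⊥bis P2·P4 via (43.97,35.68): [(46.4506, 40.1742) (37.612, 24.1611) (44.9488, 0) (80, 0) (80, 50.3648)]  |A|=1714.4494
6. ⊥bis P2·P5 via (63.785,22.85): [(46.4506, 40.1742) (37.612, 24.1611) (44.9488, 0) (46.0022, 0) (80, 43.6854) (80, 50.3648)]  |A|=971.8446
7. canonical 6-gon: [(46.4506, 40.1742) (37.612, 24.1611) (44.9488, 0) (46.0022, 0) (80, 43.6854) (80, 50.3648)]
8. shoelace: 971.8446

Area of P2's cell: 971.8446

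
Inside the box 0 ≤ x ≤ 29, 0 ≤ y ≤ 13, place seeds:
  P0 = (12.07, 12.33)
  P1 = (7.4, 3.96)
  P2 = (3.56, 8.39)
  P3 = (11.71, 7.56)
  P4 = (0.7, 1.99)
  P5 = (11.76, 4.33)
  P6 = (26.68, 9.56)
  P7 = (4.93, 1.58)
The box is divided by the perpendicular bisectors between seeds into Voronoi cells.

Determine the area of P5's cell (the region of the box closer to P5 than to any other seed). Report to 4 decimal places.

1. box [0,29]×[0,13]: [(0, 0) (29, 0) (29, 13) (0, 13)]
2. ⊥bis P5·P0 via (11.915,8.33): [(0, 8.7917) (0, 0) (29, 0) (29, 7.668)]  |A|=238.6651
3. ⊥bis P5·P1 via (9.58,4.145): [(9.216, 8.4346) (9.9318, 0) (29, 0) (29, 7.668)]  |A|=156.2679
4. ⊥bis P5·P2 via (7.66,6.36): [(9.216, 8.4346) (9.9318, 0) (29, 0) (29, 7.668)]  |A|=156.2679
5. ⊥bis P5·P3 via (11.735,5.945): [(9.4303, 5.9093) (9.9318, 0) (29, 0) (29, 6.2123)]  |A|=117.1263
6. ⊥bis P5·P4 via (6.23,3.16): [(9.4303, 5.9093) (9.9318, 0) (29, 0) (29, 6.2123)]  |A|=117.1263
7. ⊥bis P5·P6 via (19.22,6.945): [(19.5282, 6.0656) (9.4303, 5.9093) (9.9318, 0) (21.6545, 0)]  |A|=65.4282
8. ⊥bis P5·P7 via (8.345,2.955): [(19.5282, 6.0656) (9.4303, 5.9093) (9.9318, 0) (21.6545, 0)]  |A|=65.4282
9. canonical 4-gon: [(19.5282, 6.0656) (9.4303, 5.9093) (9.9318, 0) (21.6545, 0)]
10. shoelace: 65.4282

Area of P5's cell: 65.4282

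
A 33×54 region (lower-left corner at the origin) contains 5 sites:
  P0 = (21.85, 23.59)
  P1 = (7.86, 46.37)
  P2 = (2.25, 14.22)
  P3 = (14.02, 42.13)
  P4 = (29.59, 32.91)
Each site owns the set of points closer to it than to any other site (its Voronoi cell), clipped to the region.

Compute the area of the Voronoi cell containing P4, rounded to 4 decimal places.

Area of P4's cell: 230.6904

1. box [0,33]×[0,54]: [(0, 0) (33, 0) (33, 54) (0, 54)]
2. ⊥bis P4·P0 via (25.72,28.25): [(0, 49.6097) (33, 22.2042) (33, 54) (0, 54)]  |A|=597.0706
3. ⊥bis P4·P1 via (18.725,39.64): [(16.4423, 35.9548) (33, 22.2042) (33, 54) (27.6199, 54)]  |A|=311.775
4. ⊥bis P4·P2 via (15.92,23.565): [(16.4423, 35.9548) (33, 22.2042) (33, 54) (27.6199, 54)]  |A|=311.775
5. ⊥bis P4·P3 via (21.805,37.52): [(19.4159, 33.4854) (33, 22.2042) (33, 54) (31.5639, 54)]  |A|=230.6904
6. canonical 4-gon: [(19.4159, 33.4854) (33, 22.2042) (33, 54) (31.5639, 54)]
7. shoelace: 230.6904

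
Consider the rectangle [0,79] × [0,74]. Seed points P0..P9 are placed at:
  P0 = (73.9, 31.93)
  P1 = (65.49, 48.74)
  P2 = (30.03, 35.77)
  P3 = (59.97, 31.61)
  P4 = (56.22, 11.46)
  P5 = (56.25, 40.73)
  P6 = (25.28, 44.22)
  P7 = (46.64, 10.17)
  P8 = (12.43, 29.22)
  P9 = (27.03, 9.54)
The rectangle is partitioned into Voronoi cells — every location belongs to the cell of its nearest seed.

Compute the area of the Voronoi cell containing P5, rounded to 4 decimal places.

1. box [0,79]×[0,74]: [(0, 0) (79, 0) (79, 74) (0, 74)]
2. ⊥bis P5·P0 via (65.075,36.33): [(0, 0) (46.9615, 0) (79, 64.2591) (79, 74) (0, 74)]  |A|=4816.6158
3. ⊥bis P5·P1 via (60.87,44.735): [(0, 0) (46.9615, 0) (66.2, 38.5865) (35.5007, 74) (0, 74)]  |A|=3984.0422
4. ⊥bis P5·P2 via (43.14,38.25): [(49.4366, 4.9643) (66.2, 38.5865) (36.6219, 72.7066)]  |A|=783.2257
5. ⊥bis P5·P3 via (58.11,36.17): [(44.5776, 30.6502) (65.6343, 39.2391) (36.6219, 72.7066)]  |A|=476.9487
6. ⊥bis P5·P4 via (56.235,26.095): [(44.5776, 30.6502) (65.6343, 39.2391) (36.6219, 72.7066)]  |A|=476.9487
7. ⊥bis P5·P6 via (40.765,42.475): [(41.3533, 47.6952) (44.5776, 30.6502) (65.6343, 39.2391) (43.3033, 64.9993)]  |A|=411.6268
8. ⊥bis P5·P7 via (51.445,25.45): [(41.3533, 47.6952) (44.5776, 30.6502) (65.6343, 39.2391) (43.3033, 64.9993)]  |A|=411.6268
9. ⊥bis P5·P8 via (34.34,34.975): [(41.3533, 47.6952) (44.5776, 30.6502) (65.6343, 39.2391) (43.3033, 64.9993)]  |A|=411.6268
10. ⊥bis P5·P9 via (41.64,25.135): [(41.3533, 47.6952) (44.5776, 30.6502) (65.6343, 39.2391) (43.3033, 64.9993)]  |A|=411.6268
11. canonical 4-gon: [(41.3533, 47.6952) (44.5776, 30.6502) (65.6343, 39.2391) (43.3033, 64.9993)]
12. shoelace: 411.6268

Area of P5's cell: 411.6268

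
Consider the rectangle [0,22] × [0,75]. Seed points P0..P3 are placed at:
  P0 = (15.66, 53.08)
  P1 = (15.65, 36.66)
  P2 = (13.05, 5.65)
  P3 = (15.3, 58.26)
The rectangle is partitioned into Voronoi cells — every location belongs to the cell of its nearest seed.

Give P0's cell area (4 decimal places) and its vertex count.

Area of P0's cell: 230.6879 (4 vertices)

1. box [0,22]×[0,75]: [(0, 0) (22, 0) (22, 75) (0, 75)]
2. ⊥bis P0·P1 via (15.655,44.87): [(0, 44.8795) (22, 44.8661) (22, 75) (0, 75)]  |A|=662.7976
3. ⊥bis P0·P2 via (14.355,29.365): [(0, 44.8795) (22, 44.8661) (22, 75) (0, 75)]  |A|=662.7976
4. ⊥bis P0·P3 via (15.48,55.67): [(0, 54.5942) (0, 44.8795) (22, 44.8661) (22, 56.1231)]  |A|=230.6879
5. canonical 4-gon: [(0, 54.5942) (0, 44.8795) (22, 44.8661) (22, 56.1231)]
6. shoelace: 230.6879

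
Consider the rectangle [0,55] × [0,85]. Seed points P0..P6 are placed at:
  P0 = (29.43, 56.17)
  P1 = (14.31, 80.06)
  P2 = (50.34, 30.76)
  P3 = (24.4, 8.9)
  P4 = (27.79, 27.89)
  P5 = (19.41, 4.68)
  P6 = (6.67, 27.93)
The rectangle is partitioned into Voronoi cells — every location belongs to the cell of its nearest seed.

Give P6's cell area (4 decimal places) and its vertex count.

Area of P6's cell: 613.1415 (6 vertices)

1. box [0,55]×[0,85]: [(0, 0) (55, 0) (55, 85) (0, 85)]
2. ⊥bis P6·P0 via (18.05,42.05): [(0, 56.5974) (0, 0) (55, 0) (55, 12.2702)]  |A|=1893.858
3. ⊥bis P6·P1 via (10.49,53.995): [(1.6151, 55.2957) (0, 55.5324) (0, 0) (55, 0) (55, 12.2702)]  |A|=1892.9979
4. ⊥bis P6·P2 via (28.505,29.345): [(28.2124, 33.8596) (1.6151, 55.2957) (0, 55.5324) (0, 0) (30.4067, 0)]  |A|=1312.2938
5. ⊥bis P6·P3 via (15.535,18.415): [(28.4345, 30.4333) (28.2124, 33.8596) (1.6151, 55.2957) (0, 55.5324) (0, 3.9412)]  |A|=793.5728
6. ⊥bis P6·P4 via (17.23,27.91): [(17.215, 19.9802) (17.258, 42.6883) (1.6151, 55.2957) (0, 55.5324) (0, 3.9412)]  |A|=648.6243
7. ⊥bis P6·P5 via (13.04,16.305): [(13.5991, 16.6114) (17.215, 19.9802) (17.258, 42.6883) (1.6151, 55.2957) (0, 55.5324) (0, 9.1596)]  |A|=613.1415
8. canonical 6-gon: [(13.5991, 16.6114) (17.215, 19.9802) (17.258, 42.6883) (1.6151, 55.2957) (0, 55.5324) (0, 9.1596)]
9. shoelace: 613.1415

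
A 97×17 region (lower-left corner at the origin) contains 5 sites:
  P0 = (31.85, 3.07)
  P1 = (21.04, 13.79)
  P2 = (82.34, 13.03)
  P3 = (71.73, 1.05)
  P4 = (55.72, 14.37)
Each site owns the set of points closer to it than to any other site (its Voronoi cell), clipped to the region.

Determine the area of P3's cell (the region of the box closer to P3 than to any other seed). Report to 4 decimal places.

1. box [0,97]×[0,17]: [(0, 0) (97, 0) (97, 17) (0, 17)]
2. ⊥bis P3·P0 via (51.79,2.06): [(51.6857, 0) (97, 0) (97, 17) (52.5467, 17)]  |A|=763.0246
3. ⊥bis P3·P1 via (46.385,7.42): [(51.6857, 0) (97, 0) (97, 17) (52.5467, 17)]  |A|=763.0246
4. ⊥bis P3·P2 via (77.035,7.04): [(51.6857, 0) (84.984, 0) (65.7889, 17) (52.5467, 17)]  |A|=395.5948
5. ⊥bis P3·P4 via (63.725,7.71): [(57.3104, 0) (84.984, 0) (69.0507, 14.1112)]  |A|=195.2543
6. canonical 3-gon: [(57.3104, 0) (84.984, 0) (69.0507, 14.1112)]
7. shoelace: 195.2543

Area of P3's cell: 195.2543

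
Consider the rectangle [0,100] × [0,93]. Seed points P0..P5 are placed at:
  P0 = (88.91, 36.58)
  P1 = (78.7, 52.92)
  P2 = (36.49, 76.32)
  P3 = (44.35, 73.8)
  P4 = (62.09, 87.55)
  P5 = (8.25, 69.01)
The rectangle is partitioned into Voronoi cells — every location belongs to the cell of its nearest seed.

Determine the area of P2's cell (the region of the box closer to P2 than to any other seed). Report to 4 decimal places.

Area of P2's cell: 726.9706

1. box [0,100]×[0,93]: [(0, 0) (100, 0) (100, 93) (0, 93)]
2. ⊥bis P2·P0 via (62.7,56.45): [(0, 0) (19.9048, 0) (90.4088, 93) (0, 93)]  |A|=5129.5851
3. ⊥bis P2·P1 via (57.595,64.62): [(0, 0) (19.9048, 0) (26.8509, 9.1624) (73.328, 93) (0, 93)]  |A|=4413.5793
4. ⊥bis P2·P3 via (40.42,75.06): [(0, 0) (16.355, 0) (46.1718, 93) (0, 93)]  |A|=2907.4924
5. ⊥bis P2·P4 via (49.29,81.935): [(0, 0) (16.355, 0) (45.4389, 90.7141) (44.4361, 93) (0, 93)]  |A|=2905.5086
6. ⊥bis P2·P5 via (22.37,72.665): [(30.0901, 42.8406) (45.4389, 90.7141) (44.4361, 93) (17.1062, 93)]  |A|=726.9706
7. canonical 4-gon: [(30.0901, 42.8406) (45.4389, 90.7141) (44.4361, 93) (17.1062, 93)]
8. shoelace: 726.9706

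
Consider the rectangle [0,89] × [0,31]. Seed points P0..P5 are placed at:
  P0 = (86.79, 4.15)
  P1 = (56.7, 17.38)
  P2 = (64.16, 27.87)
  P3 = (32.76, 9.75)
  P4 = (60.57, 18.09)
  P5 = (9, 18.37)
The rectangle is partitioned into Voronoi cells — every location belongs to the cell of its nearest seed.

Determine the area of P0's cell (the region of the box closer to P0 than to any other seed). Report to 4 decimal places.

1. box [0,89]×[0,31]: [(0, 0) (89, 0) (89, 31) (0, 31)]
2. ⊥bis P0·P1 via (71.745,10.765): [(67.0118, 0) (89, 0) (89, 31) (80.6419, 31)]  |A|=470.3664
3. ⊥bis P0·P2 via (75.475,16.01): [(73.0223, 13.67) (67.0118, 0) (89, 0) (89, 28.9135)]  |A|=381.2749
4. ⊥bis P0·P3 via (59.775,6.95): [(73.0223, 13.67) (67.0118, 0) (89, 0) (89, 28.9135)]  |A|=381.2749
5. ⊥bis P0·P4 via (73.68,11.12): [(77.1082, 17.5681) (67.768, 0) (89, 0) (89, 28.9135)]  |A|=358.4203
6. ⊥bis P0·P5 via (47.895,11.26): [(77.1082, 17.5681) (67.768, 0) (89, 0) (89, 28.9135)]  |A|=358.4203
7. canonical 4-gon: [(77.1082, 17.5681) (67.768, 0) (89, 0) (89, 28.9135)]
8. shoelace: 358.4203

Area of P0's cell: 358.4203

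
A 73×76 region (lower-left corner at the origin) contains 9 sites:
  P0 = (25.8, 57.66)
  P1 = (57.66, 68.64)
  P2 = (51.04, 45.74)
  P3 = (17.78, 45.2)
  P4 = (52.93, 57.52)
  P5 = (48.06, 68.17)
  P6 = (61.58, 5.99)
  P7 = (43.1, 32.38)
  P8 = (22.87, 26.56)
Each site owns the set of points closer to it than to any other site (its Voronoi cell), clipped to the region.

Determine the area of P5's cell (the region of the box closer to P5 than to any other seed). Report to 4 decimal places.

Area of P5's cell: 282.2000

1. box [0,73]×[0,76]: [(0, 0) (73, 0) (73, 76) (0, 76)]
2. ⊥bis P5·P0 via (36.93,62.915): [(66.6352, 0) (73, 0) (73, 76) (30.752, 76)]  |A|=1847.2901
3. ⊥bis P5·P1 via (52.86,68.405): [(55.0028, 24.6371) (52.4882, 76) (30.752, 76)]  |A|=558.2172
4. ⊥bis P5·P2 via (49.55,56.955): [(40.3228, 55.7291) (53.3956, 57.4659) (52.4882, 76) (30.752, 76)]  |A|=342.2401
5. ⊥bis P5·P3 via (32.92,56.685): [(40.3228, 55.7291) (53.3956, 57.4659) (52.4882, 76) (30.752, 76)]  |A|=342.2401
6. ⊥bis P5·P4 via (50.495,62.845): [(39.3659, 57.7559) (53.0745, 64.0245) (52.4882, 76) (30.752, 76)]  |A|=282.2
7. ⊥bis P5·P6 via (54.82,37.08): [(39.3659, 57.7559) (53.0745, 64.0245) (52.4882, 76) (30.752, 76)]  |A|=282.2
8. ⊥bis P5·P7 via (45.58,50.275): [(39.3659, 57.7559) (53.0745, 64.0245) (52.4882, 76) (30.752, 76)]  |A|=282.2
9. ⊥bis P5·P8 via (35.465,47.365): [(39.3659, 57.7559) (53.0745, 64.0245) (52.4882, 76) (30.752, 76)]  |A|=282.2
10. canonical 4-gon: [(39.3659, 57.7559) (53.0745, 64.0245) (52.4882, 76) (30.752, 76)]
11. shoelace: 282.2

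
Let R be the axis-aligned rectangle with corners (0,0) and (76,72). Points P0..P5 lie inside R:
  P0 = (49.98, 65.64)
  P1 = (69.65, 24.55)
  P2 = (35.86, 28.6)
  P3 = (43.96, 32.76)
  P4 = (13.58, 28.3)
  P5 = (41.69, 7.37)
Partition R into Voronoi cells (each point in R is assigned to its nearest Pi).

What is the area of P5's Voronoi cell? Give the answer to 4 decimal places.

1. box [0,76]×[0,72]: [(0, 0) (76, 0) (76, 72) (0, 72)]
2. ⊥bis P5·P0 via (45.835,36.505): [(0, 43.0259) (0, 0) (76, 0) (76, 32.2135)]  |A|=2859.0953
3. ⊥bis P5·P1 via (55.67,15.96): [(42.779, 36.9398) (0, 43.0259) (0, 0) (65.4766, 0)]  |A|=2129.6477
4. ⊥bis P5·P2 via (38.775,17.985): [(52.1662, 21.6624) (0, 7.3369) (0, 0) (65.4766, 0)]  |A|=900.5595
5. ⊥bis P5·P3 via (42.825,20.065): [(53.7477, 19.0885) (45.4837, 19.8273) (0, 7.3369) (0, 0) (65.4766, 0)]  |A|=890.5083
6. ⊥bis P5·P4 via (27.635,17.835): [(53.7477, 19.0885) (45.4837, 19.8273) (24.9122, 14.1781) (14.3555, 0) (65.4766, 0)]  |A|=697.3517
7. canonical 5-gon: [(53.7477, 19.0885) (45.4837, 19.8273) (24.9122, 14.1781) (14.3555, 0) (65.4766, 0)]
8. shoelace: 697.3517

Area of P5's cell: 697.3517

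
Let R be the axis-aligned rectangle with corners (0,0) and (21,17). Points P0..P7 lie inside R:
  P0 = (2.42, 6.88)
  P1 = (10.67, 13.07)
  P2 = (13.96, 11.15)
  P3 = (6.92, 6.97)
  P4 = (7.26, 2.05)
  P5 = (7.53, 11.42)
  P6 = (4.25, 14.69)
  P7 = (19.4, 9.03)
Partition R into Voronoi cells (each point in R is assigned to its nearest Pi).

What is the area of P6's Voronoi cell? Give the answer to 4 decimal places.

1. box [0,21]×[0,17]: [(0, 0) (21, 0) (21, 17) (0, 17)]
2. ⊥bis P6·P0 via (3.335,10.785): [(0, 11.5664) (21, 6.6458) (21, 17) (0, 17)]  |A|=165.7712
3. ⊥bis P6·P1 via (7.46,13.88): [(0, 11.5664) (6.4923, 10.0452) (8.2473, 17) (0, 17)]  |A|=46.3174
4. ⊥bis P6·P2 via (9.105,12.92): [(0, 11.5664) (6.4923, 10.0452) (8.2473, 17) (0, 17)]  |A|=46.3174
5. ⊥bis P6·P3 via (5.585,10.83): [(0, 11.5664) (4.5987, 10.4889) (6.7961, 11.2489) (8.2473, 17) (0, 17)]  |A|=45.1104
6. ⊥bis P6·P4 via (5.755,8.37): [(0, 11.5664) (4.5987, 10.4889) (6.7961, 11.2489) (8.2473, 17) (0, 17)]  |A|=45.1104
7. ⊥bis P6·P5 via (5.89,13.055): [(0, 11.5664) (3.5716, 10.7296) (7.7133, 14.8839) (8.2473, 17) (0, 17)]  |A|=38.8334
8. ⊥bis P6·P7 via (11.825,11.86): [(0, 11.5664) (3.5716, 10.7296) (7.7133, 14.8839) (8.2473, 17) (0, 17)]  |A|=38.8334
9. canonical 5-gon: [(0, 11.5664) (3.5716, 10.7296) (7.7133, 14.8839) (8.2473, 17) (0, 17)]
10. shoelace: 38.8334

Area of P6's cell: 38.8334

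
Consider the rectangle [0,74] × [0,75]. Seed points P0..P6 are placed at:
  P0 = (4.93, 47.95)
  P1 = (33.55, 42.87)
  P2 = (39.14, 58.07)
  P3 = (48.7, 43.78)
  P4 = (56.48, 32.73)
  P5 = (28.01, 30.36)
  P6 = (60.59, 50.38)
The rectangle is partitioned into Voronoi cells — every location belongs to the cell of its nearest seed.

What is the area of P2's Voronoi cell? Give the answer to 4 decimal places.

Area of P2's cell: 783.5253

1. box [0,74]×[0,75]: [(0, 0) (74, 0) (74, 75) (0, 75)]
2. ⊥bis P2·P0 via (22.035,53.01): [(37.7164, 0) (74, 0) (74, 75) (15.5299, 75)]  |A|=3553.2625
3. ⊥bis P2·P1 via (36.345,50.47): [(21.1313, 56.0651) (74, 36.6219) (74, 75) (15.5299, 75)]  |A|=1568.0655
4. ⊥bis P2·P3 via (43.92,50.925): [(21.1313, 56.0651) (40.7941, 48.8338) (74, 71.0485) (74, 75) (15.5299, 75)]  |A|=996.4822
5. ⊥bis P2·P4 via (47.81,45.4): [(21.1313, 56.0651) (40.7941, 48.8338) (74, 71.0485) (74, 75) (15.5299, 75)]  |A|=996.4822
6. ⊥bis P2·P5 via (33.575,44.215): [(21.1313, 56.0651) (40.7941, 48.8338) (74, 71.0485) (74, 75) (15.5299, 75)]  |A|=996.4822
7. ⊥bis P2·P6 via (49.865,54.225): [(21.1313, 56.0651) (40.7941, 48.8338) (50.1844, 55.1159) (57.313, 75) (15.5299, 75)]  |A|=783.5253
8. canonical 5-gon: [(21.1313, 56.0651) (40.7941, 48.8338) (50.1844, 55.1159) (57.313, 75) (15.5299, 75)]
9. shoelace: 783.5253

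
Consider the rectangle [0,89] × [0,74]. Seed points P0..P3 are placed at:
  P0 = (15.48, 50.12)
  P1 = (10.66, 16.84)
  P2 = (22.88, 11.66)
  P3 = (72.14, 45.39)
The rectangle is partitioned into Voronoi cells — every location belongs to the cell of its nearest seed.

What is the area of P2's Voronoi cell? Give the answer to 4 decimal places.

1. box [0,89]×[0,74]: [(0, 0) (89, 0) (89, 74) (0, 74)]
2. ⊥bis P2·P0 via (19.18,30.89): [(0, 27.1996) (0, 0) (89, 0) (89, 44.3239)]  |A|=3182.7969
3. ⊥bis P2·P1 via (16.77,14.25): [(24.236, 31.8628) (10.7295, 0) (89, 0) (89, 44.3239)]  |A|=2682.2562
4. ⊥bis P2·P3 via (47.51,28.525): [(42.7812, 35.4311) (24.236, 31.8628) (10.7295, 0) (67.042, 0)]  |A|=1268.9603
5. canonical 4-gon: [(42.7812, 35.4311) (24.236, 31.8628) (10.7295, 0) (67.042, 0)]
6. shoelace: 1268.9603

Area of P2's cell: 1268.9603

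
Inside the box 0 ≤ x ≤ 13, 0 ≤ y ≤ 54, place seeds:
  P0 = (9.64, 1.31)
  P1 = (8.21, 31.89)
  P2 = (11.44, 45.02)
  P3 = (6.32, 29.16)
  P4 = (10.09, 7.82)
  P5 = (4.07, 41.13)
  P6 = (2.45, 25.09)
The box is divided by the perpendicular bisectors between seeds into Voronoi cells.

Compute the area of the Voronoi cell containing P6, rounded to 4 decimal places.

1. box [0,13]×[0,54]: [(0, 0) (13, 0) (13, 54) (0, 54)]
2. ⊥bis P6·P0 via (6.045,13.2): [(0, 11.3723) (13, 15.3029) (13, 54) (0, 54)]  |A|=528.6116
3. ⊥bis P6·P1 via (5.33,28.49): [(0, 33.0048) (0, 11.3723) (13, 15.3029) (13, 21.9931)]  |A|=184.0978
4. ⊥bis P6·P2 via (6.945,35.055): [(0, 33.0048) (0, 11.3723) (13, 15.3029) (13, 21.9931)]  |A|=184.0978
5. ⊥bis P6·P3 via (4.385,27.125): [(0, 31.2945) (0, 11.3723) (13, 15.3029) (13, 18.9333)]  |A|=153.0927
6. ⊥bis P6·P4 via (6.27,16.455): [(12.6419, 19.2738) (0, 31.2945) (0, 13.6812)]  |A|=111.3327
7. ⊥bis P6·P5 via (3.26,33.11): [(12.6419, 19.2738) (0, 31.2945) (0, 13.6812)]  |A|=111.3327
8. canonical 3-gon: [(12.6419, 19.2738) (0, 31.2945) (0, 13.6812)]
9. shoelace: 111.3327

Area of P6's cell: 111.3327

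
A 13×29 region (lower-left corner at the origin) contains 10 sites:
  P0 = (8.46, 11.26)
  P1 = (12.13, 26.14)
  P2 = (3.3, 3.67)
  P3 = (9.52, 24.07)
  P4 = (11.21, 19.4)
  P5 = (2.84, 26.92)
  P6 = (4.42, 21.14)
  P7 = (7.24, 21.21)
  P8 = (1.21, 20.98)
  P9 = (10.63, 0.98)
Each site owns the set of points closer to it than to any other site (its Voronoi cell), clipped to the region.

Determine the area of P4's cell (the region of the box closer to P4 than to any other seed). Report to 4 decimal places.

1. box [0,13]×[0,29]: [(0, 0) (13, 0) (13, 29) (0, 29)]
2. ⊥bis P4·P0 via (9.835,15.33): [(0, 18.6526) (13, 14.2607) (13, 29) (0, 29)]  |A|=163.063
3. ⊥bis P4·P1 via (11.67,22.77): [(0, 24.3629) (0, 18.6526) (13, 14.2607) (13, 22.5885)]  |A|=91.2471
4. ⊥bis P4·P2 via (7.255,11.535): [(0, 24.3629) (0, 18.6526) (13, 14.2607) (13, 22.5885)]  |A|=91.2471
5. ⊥bis P4·P3 via (10.365,21.735): [(12.7991, 22.6159) (0.9555, 18.3298) (13, 14.2607) (13, 22.5885)]  |A|=50.7445
6. ⊥bis P4·P5 via (7.025,23.16): [(12.7991, 22.6159) (3.5188, 19.2575) (2.2826, 17.8815) (13, 14.2607) (13, 22.5885)]  |A|=49.5544
7. ⊥bis P4·P6 via (7.815,20.27): [(12.7991, 22.6159) (7.9681, 20.8676) (6.8109, 16.3517) (13, 14.2607) (13, 22.5885)]  |A|=36.3785
8. ⊥bis P4·P7 via (9.225,20.305): [(12.7991, 22.6159) (9.7805, 21.5235) (7.341, 16.1726) (13, 14.2607) (13, 22.5885)]  |A|=31.0291
9. ⊥bis P4·P8 via (6.21,20.19): [(12.7991, 22.6159) (9.7805, 21.5235) (7.341, 16.1726) (13, 14.2607) (13, 22.5885)]  |A|=31.0291
10. ⊥bis P4·P9 via (10.92,10.19): [(12.7991, 22.6159) (9.7805, 21.5235) (7.341, 16.1726) (13, 14.2607) (13, 22.5885)]  |A|=31.0291
11. canonical 5-gon: [(12.7991, 22.6159) (9.7805, 21.5235) (7.341, 16.1726) (13, 14.2607) (13, 22.5885)]
12. shoelace: 31.0291

Area of P4's cell: 31.0291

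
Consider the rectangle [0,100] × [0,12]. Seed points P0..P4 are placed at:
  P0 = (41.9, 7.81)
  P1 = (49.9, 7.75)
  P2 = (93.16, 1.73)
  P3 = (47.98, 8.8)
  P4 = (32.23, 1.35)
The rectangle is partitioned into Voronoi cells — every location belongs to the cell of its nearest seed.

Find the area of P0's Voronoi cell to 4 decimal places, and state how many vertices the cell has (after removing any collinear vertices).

Area of P0's cell: 109.7912 (5 vertices)

1. box [0,100]×[0,12]: [(0, 0) (100, 0) (100, 12) (0, 12)]
2. ⊥bis P0·P1 via (45.9,7.78): [(0, 0) (45.8416, 0) (45.9316, 12) (0, 12)]  |A|=550.6398
3. ⊥bis P0·P2 via (67.53,4.77): [(0, 0) (45.8416, 0) (45.9316, 12) (0, 12)]  |A|=550.6398
4. ⊥bis P0·P3 via (44.94,8.305): [(0, 0) (45.8416, 0) (45.8615, 2.6457) (44.3383, 12) (0, 12)]  |A|=543.1877
5. ⊥bis P0·P4 via (37.065,4.58): [(40.1246, 0) (45.8416, 0) (45.8615, 2.6457) (44.3383, 12) (32.1081, 12)]  |A|=109.7912
6. canonical 5-gon: [(40.1246, 0) (45.8416, 0) (45.8615, 2.6457) (44.3383, 12) (32.1081, 12)]
7. shoelace: 109.7912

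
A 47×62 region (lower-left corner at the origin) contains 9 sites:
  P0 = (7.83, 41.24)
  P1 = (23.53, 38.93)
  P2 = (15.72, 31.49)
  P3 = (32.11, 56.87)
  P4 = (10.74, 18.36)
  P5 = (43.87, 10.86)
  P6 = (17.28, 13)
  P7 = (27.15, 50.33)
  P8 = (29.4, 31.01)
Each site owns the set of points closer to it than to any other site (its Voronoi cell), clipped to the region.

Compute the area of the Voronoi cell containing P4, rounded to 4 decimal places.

1. box [0,47]×[0,62]: [(0, 0) (47, 0) (47, 62) (0, 62)]
2. ⊥bis P4·P0 via (9.285,29.8): [(0, 28.6191) (0, 0) (47, 0) (47, 34.5968)]  |A|=1485.5731
3. ⊥bis P4·P1 via (17.135,28.645): [(14.2598, 30.4327) (0, 28.6191) (0, 0) (47, 0) (47, 10.0756)]  |A|=1084.1584
4. ⊥bis P4·P2 via (13.23,24.925): [(38.5833, 15.3089) (2.6139, 28.9515) (0, 28.6191) (0, 0) (47, 0) (47, 10.0756)]  |A|=978.0789
5. ⊥bis P4·P3 via (21.425,37.615): [(38.5833, 15.3089) (2.6139, 28.9515) (0, 28.6191) (0, 0) (47, 0) (47, 10.0756)]  |A|=978.0789
6. ⊥bis P4·P5 via (27.305,14.61): [(28.3425, 19.1931) (2.6139, 28.9515) (0, 28.6191) (0, 0) (23.9976, 0)]  |A|=652.8923
7. ⊥bis P4·P6 via (14.01,15.68): [(19.6052, 22.507) (2.6139, 28.9515) (0, 28.6191) (0, 0) (1.1591, 0)]  |A|=304.8325
8. ⊥bis P4·P7 via (18.945,34.345): [(19.6052, 22.507) (2.6139, 28.9515) (0, 28.6191) (0, 0) (1.1591, 0)]  |A|=304.8325
9. ⊥bis P4·P8 via (20.07,24.685): [(19.6052, 22.507) (2.6139, 28.9515) (0, 28.6191) (0, 0) (1.1591, 0)]  |A|=304.8325
10. canonical 5-gon: [(19.6052, 22.507) (2.6139, 28.9515) (0, 28.6191) (0, 0) (1.1591, 0)]
11. shoelace: 304.8325

Area of P4's cell: 304.8325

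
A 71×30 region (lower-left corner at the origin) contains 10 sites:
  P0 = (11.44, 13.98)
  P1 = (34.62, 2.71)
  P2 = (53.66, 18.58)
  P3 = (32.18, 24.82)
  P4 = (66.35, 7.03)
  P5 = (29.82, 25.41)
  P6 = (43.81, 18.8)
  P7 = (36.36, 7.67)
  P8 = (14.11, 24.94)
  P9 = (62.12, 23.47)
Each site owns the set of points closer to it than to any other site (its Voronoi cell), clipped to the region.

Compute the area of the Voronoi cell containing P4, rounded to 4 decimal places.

Area of P4's cell: 240.2226

1. box [0,71]×[0,30]: [(0, 0) (71, 0) (71, 30) (0, 30)]
2. ⊥bis P4·P0 via (38.895,10.505): [(37.5654, 0) (71, 0) (71, 30) (41.3625, 30)]  |A|=946.0819
3. ⊥bis P4·P1 via (50.485,4.87): [(51.148, 0) (71, 0) (71, 30) (47.0636, 30)]  |A|=656.8256
4. ⊥bis P4·P2 via (60.005,12.805): [(50.784, 2.6739) (51.148, 0) (71, 0) (71, 24.8852)]  |A|=278.0806
5. ⊥bis P4·P3 via (49.265,15.925): [(50.784, 2.6739) (51.148, 0) (71, 0) (71, 24.8852)]  |A|=278.0806
6. ⊥bis P4·P5 via (48.085,16.22): [(50.784, 2.6739) (51.148, 0) (71, 0) (71, 24.8852)]  |A|=278.0806
7. ⊥bis P4·P6 via (55.08,12.915): [(50.784, 2.6739) (51.148, 0) (71, 0) (71, 24.8852)]  |A|=278.0806
8. ⊥bis P4·P7 via (51.355,7.35): [(51.2665, 3.204) (51.1981, 0) (71, 0) (71, 24.8852)]  |A|=277.2588
9. ⊥bis P4·P8 via (40.23,15.985): [(51.2665, 3.204) (51.1981, 0) (71, 0) (71, 24.8852)]  |A|=277.2588
10. ⊥bis P4·P9 via (64.235,15.25): [(61.6173, 14.5765) (51.2665, 3.204) (51.1981, 0) (71, 0) (71, 16.9906)]  |A|=240.2226
11. canonical 5-gon: [(61.6173, 14.5765) (51.2665, 3.204) (51.1981, 0) (71, 0) (71, 16.9906)]
12. shoelace: 240.2226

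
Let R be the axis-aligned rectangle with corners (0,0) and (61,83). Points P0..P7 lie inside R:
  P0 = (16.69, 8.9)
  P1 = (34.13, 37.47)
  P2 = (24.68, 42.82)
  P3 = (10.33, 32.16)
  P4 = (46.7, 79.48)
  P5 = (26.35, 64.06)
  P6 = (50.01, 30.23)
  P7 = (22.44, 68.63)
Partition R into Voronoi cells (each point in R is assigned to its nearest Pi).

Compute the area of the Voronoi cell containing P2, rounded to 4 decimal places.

1. box [0,61]×[0,83]: [(0, 0) (61, 0) (61, 83) (0, 83)]
2. ⊥bis P2·P0 via (20.685,25.86): [(0, 30.7324) (61, 16.3636) (61, 83) (0, 83)]  |A|=3626.5699
3. ⊥bis P2·P1 via (29.405,40.145): [(0, 30.7324) (21.2433, 25.7285) (53.6668, 83) (0, 83)]  |A|=2091.957
4. ⊥bis P2·P3 via (17.505,37.49): [(0, 61.0544) (23.4053, 29.5473) (53.6668, 83) (0, 83)]  |A|=1691.1384
5. ⊥bis P2·P4 via (35.69,61.15): [(0, 82.5874) (0, 61.0544) (23.4053, 29.5473) (39.874, 58.6369)]  |A|=1029.1663
6. ⊥bis P2·P5 via (25.515,53.44): [(4.4246, 55.0982) (23.4053, 29.5473) (36.4453, 52.5806)]  |A|=385.1853
7. ⊥bis P2·P6 via (37.345,36.525): [(4.4246, 55.0982) (23.4053, 29.5473) (36.4453, 52.5806)]  |A|=385.1853
8. ⊥bis P2·P7 via (23.56,55.725): [(10.6754, 54.6068) (5.1462, 54.1269) (23.4053, 29.5473) (36.4453, 52.5806)]  |A|=382.3268
9. canonical 4-gon: [(10.6754, 54.6068) (5.1462, 54.1269) (23.4053, 29.5473) (36.4453, 52.5806)]
10. shoelace: 382.3268

Area of P2's cell: 382.3268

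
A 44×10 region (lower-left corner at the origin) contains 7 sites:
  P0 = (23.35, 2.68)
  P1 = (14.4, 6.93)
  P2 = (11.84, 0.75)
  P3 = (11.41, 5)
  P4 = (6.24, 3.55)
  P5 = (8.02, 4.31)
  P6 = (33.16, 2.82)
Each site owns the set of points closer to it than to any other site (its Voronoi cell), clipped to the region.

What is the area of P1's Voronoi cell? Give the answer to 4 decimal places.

1. box [0,44]×[0,10]: [(0, 0) (44, 0) (44, 10) (0, 10)]
2. ⊥bis P1·P0 via (18.875,4.805): [(0, 0) (16.5933, 0) (21.3419, 10) (0, 10)]  |A|=189.676
3. ⊥bis P1·P2 via (13.12,3.84): [(0, 9.2748) (17.5461, 2.0065) (21.3419, 10) (0, 10)]  |A|=91.66
4. ⊥bis P1·P3 via (12.905,5.965): [(14.6988, 3.186) (17.5461, 2.0065) (21.3419, 10) (10.3005, 10)]  |A|=51.2366
5. ⊥bis P1·P4 via (10.32,5.24): [(14.6988, 3.186) (17.5461, 2.0065) (21.3419, 10) (10.3005, 10)]  |A|=51.2366
6. ⊥bis P1·P5 via (11.21,5.62): [(14.6988, 3.186) (17.5461, 2.0065) (21.3419, 10) (10.3005, 10)]  |A|=51.2366
7. ⊥bis P1·P6 via (23.78,4.875): [(14.6988, 3.186) (17.5461, 2.0065) (21.3419, 10) (10.3005, 10)]  |A|=51.2366
8. canonical 4-gon: [(14.6988, 3.186) (17.5461, 2.0065) (21.3419, 10) (10.3005, 10)]
9. shoelace: 51.2366

Area of P1's cell: 51.2366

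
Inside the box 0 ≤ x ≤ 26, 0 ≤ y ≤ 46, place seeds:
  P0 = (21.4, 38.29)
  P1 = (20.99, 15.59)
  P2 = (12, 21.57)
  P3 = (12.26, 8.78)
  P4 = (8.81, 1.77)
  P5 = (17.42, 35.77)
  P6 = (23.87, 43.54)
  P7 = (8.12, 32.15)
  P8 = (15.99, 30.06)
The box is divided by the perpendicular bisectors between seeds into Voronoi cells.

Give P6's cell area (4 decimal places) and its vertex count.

Area of P6's cell: 46.5053 (4 vertices)

1. box [0,26]×[0,46]: [(0, 0) (26, 0) (26, 46) (0, 46)]
2. ⊥bis P6·P0 via (22.635,40.915): [(26, 39.3318) (26, 46) (11.8268, 46)]  |A|=47.2545
3. ⊥bis P6·P1 via (22.43,29.565): [(26, 39.3318) (26, 46) (11.8268, 46)]  |A|=47.2545
4. ⊥bis P6·P2 via (17.935,32.555): [(26, 39.3318) (26, 46) (11.8268, 46)]  |A|=47.2545
5. ⊥bis P6·P3 via (18.065,26.16): [(26, 39.3318) (26, 46) (11.8268, 46)]  |A|=47.2545
6. ⊥bis P6·P4 via (16.34,22.655): [(26, 39.3318) (26, 46) (11.8268, 46)]  |A|=47.2545
7. ⊥bis P6·P5 via (20.645,39.655): [(14.5382, 44.7244) (26, 39.3318) (26, 46) (13.0015, 46)]  |A|=46.5053
8. ⊥bis P6·P7 via (15.995,37.845): [(14.5382, 44.7244) (26, 39.3318) (26, 46) (13.0015, 46)]  |A|=46.5053
9. ⊥bis P6·P8 via (19.93,36.8): [(14.5382, 44.7244) (26, 39.3318) (26, 46) (13.0015, 46)]  |A|=46.5053
10. canonical 4-gon: [(14.5382, 44.7244) (26, 39.3318) (26, 46) (13.0015, 46)]
11. shoelace: 46.5053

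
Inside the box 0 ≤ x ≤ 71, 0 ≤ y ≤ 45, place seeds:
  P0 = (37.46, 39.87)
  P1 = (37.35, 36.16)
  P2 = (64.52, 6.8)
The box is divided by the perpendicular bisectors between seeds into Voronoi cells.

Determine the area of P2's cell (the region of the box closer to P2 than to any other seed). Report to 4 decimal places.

1. box [0,71]×[0,45]: [(0, 0) (71, 0) (71, 45) (0, 45)]
2. ⊥bis P2·P0 via (50.99,23.335): [(22.4723, 0) (71, 0) (71, 39.7085)]  |A|=963.4799
3. ⊥bis P2·P1 via (50.935,21.48): [(67.828, 37.113) (27.7236, 0) (71, 0) (71, 39.7085)]  |A|=866.034
4. canonical 4-gon: [(67.828, 37.113) (27.7236, 0) (71, 0) (71, 39.7085)]
5. shoelace: 866.034

Area of P2's cell: 866.0340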